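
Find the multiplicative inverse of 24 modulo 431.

18

Apply the Euclidean algorithm and back-substitute:
431 = 17×24 + 23
24 = 1×23 + 1
23 = 23×1 + 0
gcd(24, 431) = 1, so the inverse exists.
Bézout: 1 = −1×431 + 18×24.
So 24⁻¹ ≡ 18 (mod 431).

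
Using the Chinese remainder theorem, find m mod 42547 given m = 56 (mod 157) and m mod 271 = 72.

157⁻¹ mod 271: 157×145 ≡ 1 (mod 271), so 157⁻¹ ≡ 145.
m = 56 + 157×((72 − 56)×145 mod 271) = 56 + 157×152 = 23920.

23920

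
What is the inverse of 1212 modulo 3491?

2215

Apply the Euclidean algorithm and back-substitute:
3491 = 2×1212 + 1067
1212 = 1×1067 + 145
1067 = 7×145 + 52
145 = 2×52 + 41
52 = 1×41 + 11
41 = 3×11 + 8
11 = 1×8 + 3
8 = 2×3 + 2
3 = 1×2 + 1
2 = 2×1 + 0
gcd(1212, 3491) = 1, so the inverse exists.
Back-substitute for 1:
1 = 1×3 − 1×2
  = −1×8 + 3×3
  = 3×11 − 4×8
  = −4×41 + 15×11
  = 15×52 − 19×41
  = −19×145 + 53×52
  = 53×1067 − 390×145
  = −390×1212 + 443×1067
  = 443×3491 − 1276×1212
So 1212⁻¹ ≡ −1276 ≡ 2215 (mod 3491).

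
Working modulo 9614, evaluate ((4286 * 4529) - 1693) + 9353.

8288

4286 * 4529 = 19411294 ≡ 628 (mod 9614)
628 - 1693 = -1065 ≡ 8549 (mod 9614)
8549 + 9353 = 17902 ≡ 8288 (mod 9614)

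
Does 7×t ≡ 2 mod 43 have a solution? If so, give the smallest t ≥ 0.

gcd(7, 43) = 1, so a unique solution mod 43 exists.
7⁻¹ ≡ 37 (mod 43).
t ≡ 37×2 ≡ 31 (mod 43).

31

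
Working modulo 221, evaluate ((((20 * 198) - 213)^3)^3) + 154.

181

20 * 198 = 3960 ≡ 203 (mod 221)
203 - 213 = -10 ≡ 211 (mod 221)
(211)^3 ≡ 105 (mod 221)
(105)^3 ≡ 27 (mod 221)
27 + 154 = 181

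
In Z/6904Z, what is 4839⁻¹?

4343

Run the extended Euclidean algorithm:
6904 = 1·4839 + 2065
4839 = 2·2065 + 709
2065 = 2·709 + 647
709 = 1·647 + 62
647 = 10·62 + 27
62 = 2·27 + 8
27 = 3·8 + 3
8 = 2·3 + 2
3 = 1·2 + 1
2 = 2·1 + 0
gcd(4839, 6904) = 1, so the inverse exists.
Back-substitute for 1:
1 = 1·3 − 1·2
  = −1·8 + 3·3
  = 3·27 − 10·8
  = −10·62 + 23·27
  = 23·647 − 240·62
  = −240·709 + 263·647
  = 263·2065 − 766·709
  = −766·4839 + 1795·2065
  = 1795·6904 − 2561·4839
So 4839⁻¹ ≡ −2561 ≡ 4343 (mod 6904).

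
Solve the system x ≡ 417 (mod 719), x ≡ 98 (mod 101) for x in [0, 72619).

47871

719⁻¹ mod 101: 719*59 ≡ 1 (mod 101), so 719⁻¹ ≡ 59.
x = 417 + 719*((98 − 417)*59 mod 101) = 417 + 719*66 = 47871.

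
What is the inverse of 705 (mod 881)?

5

881 = 1*705 + 176
705 = 4*176 + 1
176 = 176*1 + 0
gcd(705, 881) = 1, so the inverse exists.
Back-substitute for 1:
1 = 1*705 − 4*176
  = −4*881 + 5*705
So 705⁻¹ ≡ 5 (mod 881).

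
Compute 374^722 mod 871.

By square-and-multiply:
722 in binary is 1011010010, i.e. 722 = 512 + 128 + 64 + 16 + 2.
374^1 ≡ 374 (mod 871)
374^2 ≡ 374^2 = 139876 ≡ 516 (mod 871)
374^4 ≡ 516^2 = 266256 ≡ 601 (mod 871)
374^8 ≡ 601^2 = 361201 ≡ 607 (mod 871)
374^16 ≡ 607^2 = 368449 ≡ 16 (mod 871)
374^32 ≡ 16^2 = 256 (mod 871)
374^64 ≡ 256^2 = 65536 ≡ 211 (mod 871)
374^128 ≡ 211^2 = 44521 ≡ 100 (mod 871)
374^256 ≡ 100^2 = 10000 ≡ 419 (mod 871)
374^512 ≡ 419^2 = 175561 ≡ 490 (mod 871)
374^722 = 374^512 * 374^128 * 374^64 * 374^16 * 374^2 ≡ 490 * 100 * 211 * 16 * 516 (mod 871).
Accumulate the product:
490 * 100 = 49000 ≡ 224
224 * 211 = 47264 ≡ 230
230 * 16 = 3680 ≡ 196
196 * 516 = 101136 ≡ 100

100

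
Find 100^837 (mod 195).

40

100^1 ≡ 100 (mod 195)
100^2 ≡ 100^2 = 10000 ≡ 55 (mod 195)
100^4 ≡ 55^2 = 3025 ≡ 100 (mod 195)
100^8 ≡ 100^2 = 10000 ≡ 55 (mod 195)
100^16 ≡ 55^2 = 3025 ≡ 100 (mod 195)
100^32 ≡ 100^2 = 10000 ≡ 55 (mod 195)
100^64 ≡ 55^2 = 3025 ≡ 100 (mod 195)
100^128 ≡ 100^2 = 10000 ≡ 55 (mod 195)
100^256 ≡ 55^2 = 3025 ≡ 100 (mod 195)
100^512 ≡ 100^2 = 10000 ≡ 55 (mod 195)
100^837 = 100^512 · 100^256 · 100^64 · 100^4 · 100^1 ≡ 55 · 100 · 100 · 100 · 100 (mod 195).
Accumulate the product:
55 · 100 = 5500 ≡ 40
40 · 100 = 4000 ≡ 100
100 · 100 = 10000 ≡ 55
55 · 100 = 5500 ≡ 40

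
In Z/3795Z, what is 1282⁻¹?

By the extended Euclidean algorithm:
3795 = 2×1282 + 1231
1282 = 1×1231 + 51
1231 = 24×51 + 7
51 = 7×7 + 2
7 = 3×2 + 1
2 = 2×1 + 0
gcd(1282, 3795) = 1, so the inverse exists.
Bézout: 1 = 553×3795 − 1637×1282.
So 1282⁻¹ ≡ −1637 ≡ 2158 (mod 3795).

2158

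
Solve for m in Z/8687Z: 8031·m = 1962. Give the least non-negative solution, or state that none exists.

gcd(8031, 8687) = 1, so a unique solution mod 8687 exists.
8031⁻¹ ≡ 8250 (mod 8687).
m ≡ 8250·1962 ≡ 2619 (mod 8687).

2619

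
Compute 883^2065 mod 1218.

463

2065 in binary is 100000010001, i.e. 2065 = 2048 + 16 + 1.
883^1 ≡ 883 (mod 1218)
883^2 ≡ 883^2 = 779689 ≡ 169 (mod 1218)
883^4 ≡ 169^2 = 28561 ≡ 547 (mod 1218)
883^8 ≡ 547^2 = 299209 ≡ 799 (mod 1218)
883^16 ≡ 799^2 = 638401 ≡ 169 (mod 1218)
883^32 ≡ 169^2 = 28561 ≡ 547 (mod 1218)
883^64 ≡ 547^2 = 299209 ≡ 799 (mod 1218)
883^128 ≡ 799^2 = 638401 ≡ 169 (mod 1218)
883^256 ≡ 169^2 = 28561 ≡ 547 (mod 1218)
883^512 ≡ 547^2 = 299209 ≡ 799 (mod 1218)
883^1024 ≡ 799^2 = 638401 ≡ 169 (mod 1218)
883^2048 ≡ 169^2 = 28561 ≡ 547 (mod 1218)
883^2065 = 883^2048 · 883^16 · 883^1 ≡ 547 · 169 · 883 (mod 1218).
Accumulate the product:
547 · 169 = 92443 ≡ 1093
1093 · 883 = 965119 ≡ 463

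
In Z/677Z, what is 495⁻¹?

Run the extended Euclidean algorithm:
677 = 1×495 + 182
495 = 2×182 + 131
182 = 1×131 + 51
131 = 2×51 + 29
51 = 1×29 + 22
29 = 1×22 + 7
22 = 3×7 + 1
7 = 7×1 + 0
gcd(495, 677) = 1, so the inverse exists.
Bézout: 1 = 68×677 − 93×495.
So 495⁻¹ ≡ −93 ≡ 584 (mod 677).

584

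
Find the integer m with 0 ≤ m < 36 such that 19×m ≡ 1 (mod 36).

36 = 1*19 + 17
19 = 1*17 + 2
17 = 8*2 + 1
2 = 2*1 + 0
gcd(19, 36) = 1, so the inverse exists.
Bézout: 1 = 9*36 − 17*19.
So 19⁻¹ ≡ −17 ≡ 19 (mod 36).

19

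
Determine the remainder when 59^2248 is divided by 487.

440

By square-and-multiply:
2248 in binary is 100011001000, i.e. 2248 = 2048 + 128 + 64 + 8.
59^1 ≡ 59 (mod 487)
59^2 ≡ 59^2 = 3481 ≡ 72 (mod 487)
59^4 ≡ 72^2 = 5184 ≡ 314 (mod 487)
59^8 ≡ 314^2 = 98596 ≡ 222 (mod 487)
59^16 ≡ 222^2 = 49284 ≡ 97 (mod 487)
59^32 ≡ 97^2 = 9409 ≡ 156 (mod 487)
59^64 ≡ 156^2 = 24336 ≡ 473 (mod 487)
59^128 ≡ 473^2 = 223729 ≡ 196 (mod 487)
59^256 ≡ 196^2 = 38416 ≡ 430 (mod 487)
59^512 ≡ 430^2 = 184900 ≡ 327 (mod 487)
59^1024 ≡ 327^2 = 106929 ≡ 276 (mod 487)
59^2048 ≡ 276^2 = 76176 ≡ 204 (mod 487)
59^2248 = 59^2048 × 59^128 × 59^64 × 59^8 ≡ 204 × 196 × 473 × 222 (mod 487).
Accumulate the product:
204 × 196 = 39984 ≡ 50
50 × 473 = 23650 ≡ 274
274 × 222 = 60828 ≡ 440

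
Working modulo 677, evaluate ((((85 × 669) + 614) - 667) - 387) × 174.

85 × 669 = 56865 ≡ 674 (mod 677)
674 + 614 = 1288 ≡ 611 (mod 677)
611 - 667 = -56 ≡ 621 (mod 677)
621 - 387 = 234
234 × 174 = 40716 ≡ 96 (mod 677)

96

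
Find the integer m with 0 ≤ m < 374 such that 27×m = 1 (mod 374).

97

Apply the Euclidean algorithm and back-substitute:
374 = 13·27 + 23
27 = 1·23 + 4
23 = 5·4 + 3
4 = 1·3 + 1
3 = 3·1 + 0
gcd(27, 374) = 1, so the inverse exists.
Back-substitute for 1:
1 = 1·4 − 1·3
  = −1·23 + 6·4
  = 6·27 − 7·23
  = −7·374 + 97·27
So 27⁻¹ ≡ 97 (mod 374).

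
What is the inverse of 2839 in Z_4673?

By the extended Euclidean algorithm:
4673 = 1×2839 + 1834
2839 = 1×1834 + 1005
1834 = 1×1005 + 829
1005 = 1×829 + 176
829 = 4×176 + 125
176 = 1×125 + 51
125 = 2×51 + 23
51 = 2×23 + 5
23 = 4×5 + 3
5 = 1×3 + 2
3 = 1×2 + 1
2 = 2×1 + 0
gcd(2839, 4673) = 1, so the inverse exists.
Back-substitute for 1:
1 = 1×3 − 1×2
  = −1×5 + 2×3
  = 2×23 − 9×5
  = −9×51 + 20×23
  = 20×125 − 49×51
  = −49×176 + 69×125
  = 69×829 − 325×176
  = −325×1005 + 394×829
  = 394×1834 − 719×1005
  = −719×2839 + 1113×1834
  = 1113×4673 − 1832×2839
So 2839⁻¹ ≡ −1832 ≡ 2841 (mod 4673).

2841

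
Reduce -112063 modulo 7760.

-112063 = -15×7760 + 4337, so -112063 ≡ 4337 (mod 7760).

4337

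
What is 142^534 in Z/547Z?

482

Using repeated squaring:
534 in binary is 1000010110, i.e. 534 = 512 + 16 + 4 + 2.
142^1 ≡ 142 (mod 547)
142^2 ≡ 142^2 = 20164 ≡ 472 (mod 547)
142^4 ≡ 472^2 = 222784 ≡ 155 (mod 547)
142^8 ≡ 155^2 = 24025 ≡ 504 (mod 547)
142^16 ≡ 504^2 = 254016 ≡ 208 (mod 547)
142^32 ≡ 208^2 = 43264 ≡ 51 (mod 547)
142^64 ≡ 51^2 = 2601 ≡ 413 (mod 547)
142^128 ≡ 413^2 = 170569 ≡ 452 (mod 547)
142^256 ≡ 452^2 = 204304 ≡ 273 (mod 547)
142^512 ≡ 273^2 = 74529 ≡ 137 (mod 547)
142^534 = 142^512 * 142^16 * 142^4 * 142^2 ≡ 137 * 208 * 155 * 472 (mod 547).
Accumulate the product:
137 * 208 = 28496 ≡ 52
52 * 155 = 8060 ≡ 402
402 * 472 = 189744 ≡ 482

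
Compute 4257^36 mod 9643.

7409

36 in binary is 100100, i.e. 36 = 32 + 4.
4257^1 ≡ 4257 (mod 9643)
4257^2 ≡ 4257^2 = 18122049 ≡ 2852 (mod 9643)
4257^4 ≡ 2852^2 = 8133904 ≡ 4855 (mod 9643)
4257^8 ≡ 4855^2 = 23571025 ≡ 3533 (mod 9643)
4257^16 ≡ 3533^2 = 12482089 ≡ 4047 (mod 9643)
4257^32 ≡ 4047^2 = 16378209 ≡ 4395 (mod 9643)
4257^36 = 4257^32 × 4257^4 ≡ 4395 × 4855 (mod 9643).
4395 × 4855 = 21337725 ≡ 7409 (mod 9643).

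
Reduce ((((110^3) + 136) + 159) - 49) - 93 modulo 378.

(110)^3 ≡ 62 (mod 378)
62 + 136 = 198
198 + 159 = 357
357 - 49 = 308
308 - 93 = 215

215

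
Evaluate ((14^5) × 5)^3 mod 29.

(14)^5 ≡ 19 (mod 29)
19 × 5 = 95 ≡ 8 (mod 29)
(8)^3 ≡ 19 (mod 29)

19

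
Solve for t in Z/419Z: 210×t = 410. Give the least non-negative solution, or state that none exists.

401

gcd(210, 419) = 1, so a unique solution mod 419 exists.
210⁻¹ ≡ 2 (mod 419).
t ≡ 2×410 ≡ 401 (mod 419).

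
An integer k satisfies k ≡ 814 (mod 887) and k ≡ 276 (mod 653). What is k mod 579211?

887⁻¹ mod 653: 887*120 ≡ 1 (mod 653), so 887⁻¹ ≡ 120.
k = 814 + 887*((276 − 814)*120 mod 653) = 814 + 887*87 = 77983.
Check: 77983 mod 887 = 814, 77983 mod 653 = 276. ✓

77983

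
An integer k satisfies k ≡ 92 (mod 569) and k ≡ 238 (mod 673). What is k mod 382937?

330681

569⁻¹ mod 673: 569*110 ≡ 1 (mod 673), so 569⁻¹ ≡ 110.
k = 92 + 569*((238 − 92)*110 mod 673) = 92 + 569*581 = 330681.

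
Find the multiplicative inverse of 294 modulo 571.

336

Run the extended Euclidean algorithm:
571 = 1·294 + 277
294 = 1·277 + 17
277 = 16·17 + 5
17 = 3·5 + 2
5 = 2·2 + 1
2 = 2·1 + 0
gcd(294, 571) = 1, so the inverse exists.
Back-substitute for 1:
1 = 1·5 − 2·2
  = −2·17 + 7·5
  = 7·277 − 114·17
  = −114·294 + 121·277
  = 121·571 − 235·294
So 294⁻¹ ≡ −235 ≡ 336 (mod 571).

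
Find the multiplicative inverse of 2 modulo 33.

Run the extended Euclidean algorithm:
33 = 16*2 + 1
2 = 2*1 + 0
gcd(2, 33) = 1, so the inverse exists.
Bézout: 1 = 1*33 − 16*2.
So 2⁻¹ ≡ −16 ≡ 17 (mod 33).

17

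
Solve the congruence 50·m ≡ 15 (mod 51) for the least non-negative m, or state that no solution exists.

gcd(50, 51) = 1, so a unique solution mod 51 exists.
50⁻¹ ≡ 50 (mod 51).
m ≡ 50·15 ≡ 36 (mod 51).

36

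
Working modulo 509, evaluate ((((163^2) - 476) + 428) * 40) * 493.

(163)^2 ≡ 101 (mod 509)
101 - 476 = -375 ≡ 134 (mod 509)
134 + 428 = 562 ≡ 53 (mod 509)
53 * 40 = 2120 ≡ 84 (mod 509)
84 * 493 = 41412 ≡ 183 (mod 509)

183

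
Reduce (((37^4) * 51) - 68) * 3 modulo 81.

(37)^4 ≡ 64 (mod 81)
64 * 51 = 3264 ≡ 24 (mod 81)
24 - 68 = -44 ≡ 37 (mod 81)
37 * 3 = 111 ≡ 30 (mod 81)

30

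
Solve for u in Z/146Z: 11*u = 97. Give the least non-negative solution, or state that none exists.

gcd(11, 146) = 1, so a unique solution mod 146 exists.
11⁻¹ ≡ 93 (mod 146).
u ≡ 93*97 ≡ 115 (mod 146).

115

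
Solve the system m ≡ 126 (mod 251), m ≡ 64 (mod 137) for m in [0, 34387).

24724

251⁻¹ mod 137: 251×131 ≡ 1 (mod 137), so 251⁻¹ ≡ 131.
m = 126 + 251×((64 − 126)×131 mod 137) = 126 + 251×98 = 24724.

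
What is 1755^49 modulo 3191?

1119

Using repeated squaring:
49 in binary is 110001, i.e. 49 = 32 + 16 + 1.
1755^1 ≡ 1755 (mod 3191)
1755^2 ≡ 1755^2 = 3080025 ≡ 710 (mod 3191)
1755^4 ≡ 710^2 = 504100 ≡ 3113 (mod 3191)
1755^8 ≡ 3113^2 = 9690769 ≡ 2893 (mod 3191)
1755^16 ≡ 2893^2 = 8369449 ≡ 2647 (mod 3191)
1755^32 ≡ 2647^2 = 7006609 ≡ 2364 (mod 3191)
1755^49 = 1755^32 · 1755^16 · 1755^1 ≡ 2364 · 2647 · 1755 (mod 3191).
Accumulate the product:
2364 · 2647 = 6257508 ≡ 3148
3148 · 1755 = 5524740 ≡ 1119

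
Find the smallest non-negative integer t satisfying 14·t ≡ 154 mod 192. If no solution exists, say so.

gcd(14, 192) = 2, and 2 | 154, so solutions exist.
Divide through by 2: 7·t ≡ 77 (mod 96).
7⁻¹ ≡ 55 (mod 96).
t ≡ 55·77 ≡ 11 (mod 96).
The smallest non-negative solution is t = 11.

11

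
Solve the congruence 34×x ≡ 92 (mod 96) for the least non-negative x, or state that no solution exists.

14

gcd(34, 96) = 2, and 2 | 92, so solutions exist.
Divide through by 2: 17×x ≡ 46 mod 48.
17⁻¹ ≡ 17 (mod 48).
x ≡ 17×46 ≡ 14 (mod 48).
The smallest non-negative solution is x = 14.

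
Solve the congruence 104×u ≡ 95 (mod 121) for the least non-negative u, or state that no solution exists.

30

gcd(104, 121) = 1, so a unique solution mod 121 exists.
104⁻¹ ≡ 64 (mod 121).
u ≡ 64×95 ≡ 30 (mod 121).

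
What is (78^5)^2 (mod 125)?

49

(78)^5 ≡ 118 (mod 125)
(118)^2 ≡ 49 (mod 125)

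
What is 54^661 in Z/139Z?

661 in binary is 1010010101, i.e. 661 = 512 + 128 + 16 + 4 + 1.
54^1 ≡ 54 (mod 139)
54^2 ≡ 54^2 = 2916 ≡ 136 (mod 139)
54^4 ≡ 136^2 = 18496 ≡ 9 (mod 139)
54^8 ≡ 9^2 = 81 (mod 139)
54^16 ≡ 81^2 = 6561 ≡ 28 (mod 139)
54^32 ≡ 28^2 = 784 ≡ 89 (mod 139)
54^64 ≡ 89^2 = 7921 ≡ 137 (mod 139)
54^128 ≡ 137^2 = 18769 ≡ 4 (mod 139)
54^256 ≡ 4^2 = 16 (mod 139)
54^512 ≡ 16^2 = 256 ≡ 117 (mod 139)
54^661 = 54^512 * 54^128 * 54^16 * 54^4 * 54^1 ≡ 117 * 4 * 28 * 9 * 54 (mod 139).
Accumulate the product:
117 * 4 = 468 ≡ 51
51 * 28 = 1428 ≡ 38
38 * 9 = 342 ≡ 64
64 * 54 = 3456 ≡ 120

120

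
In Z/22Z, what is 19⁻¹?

Run the extended Euclidean algorithm:
22 = 1·19 + 3
19 = 6·3 + 1
3 = 3·1 + 0
gcd(19, 22) = 1, so the inverse exists.
Back-substitute for 1:
1 = 1·19 − 6·3
  = −6·22 + 7·19
So 19⁻¹ ≡ 7 (mod 22).

7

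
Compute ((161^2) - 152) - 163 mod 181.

(161)^2 ≡ 38 (mod 181)
38 - 152 = -114 ≡ 67 (mod 181)
67 - 163 = -96 ≡ 85 (mod 181)

85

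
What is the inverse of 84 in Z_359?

Run the extended Euclidean algorithm:
359 = 4·84 + 23
84 = 3·23 + 15
23 = 1·15 + 8
15 = 1·8 + 7
8 = 1·7 + 1
7 = 7·1 + 0
gcd(84, 359) = 1, so the inverse exists.
Back-substitute for 1:
1 = 1·8 − 1·7
  = −1·15 + 2·8
  = 2·23 − 3·15
  = −3·84 + 11·23
  = 11·359 − 47·84
So 84⁻¹ ≡ −47 ≡ 312 (mod 359).

312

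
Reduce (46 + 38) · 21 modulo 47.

46 + 38 = 84 ≡ 37 (mod 47)
37 · 21 = 777 ≡ 25 (mod 47)

25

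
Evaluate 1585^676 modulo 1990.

1585^1 ≡ 1585 (mod 1990)
1585^2 ≡ 1585^2 = 2512225 ≡ 845 (mod 1990)
1585^4 ≡ 845^2 = 714025 ≡ 1605 (mod 1990)
1585^8 ≡ 1605^2 = 2576025 ≡ 965 (mod 1990)
1585^16 ≡ 965^2 = 931225 ≡ 1895 (mod 1990)
1585^32 ≡ 1895^2 = 3591025 ≡ 1065 (mod 1990)
1585^64 ≡ 1065^2 = 1134225 ≡ 1915 (mod 1990)
1585^128 ≡ 1915^2 = 3667225 ≡ 1645 (mod 1990)
1585^256 ≡ 1645^2 = 2706025 ≡ 1615 (mod 1990)
1585^512 ≡ 1615^2 = 2608225 ≡ 1325 (mod 1990)
1585^676 = 1585^512 × 1585^128 × 1585^32 × 1585^4 ≡ 1325 × 1645 × 1065 × 1605 (mod 1990).
Accumulate the product:
1325 × 1645 = 2179625 ≡ 575
575 × 1065 = 612375 ≡ 1445
1445 × 1605 = 2319225 ≡ 875

875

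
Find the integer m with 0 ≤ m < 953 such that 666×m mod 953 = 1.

259

Apply the Euclidean algorithm and back-substitute:
953 = 1*666 + 287
666 = 2*287 + 92
287 = 3*92 + 11
92 = 8*11 + 4
11 = 2*4 + 3
4 = 1*3 + 1
3 = 3*1 + 0
gcd(666, 953) = 1, so the inverse exists.
Back-substitute for 1:
1 = 1*4 − 1*3
  = −1*11 + 3*4
  = 3*92 − 25*11
  = −25*287 + 78*92
  = 78*666 − 181*287
  = −181*953 + 259*666
So 666⁻¹ ≡ 259 (mod 953).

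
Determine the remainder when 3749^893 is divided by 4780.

769

Using repeated squaring:
3749^1 ≡ 3749 (mod 4780)
3749^2 ≡ 3749^2 = 14055001 ≡ 1801 (mod 4780)
3749^4 ≡ 1801^2 = 3243601 ≡ 2761 (mod 4780)
3749^8 ≡ 2761^2 = 7623121 ≡ 3801 (mod 4780)
3749^16 ≡ 3801^2 = 14447601 ≡ 2441 (mod 4780)
3749^32 ≡ 2441^2 = 5958481 ≡ 2601 (mod 4780)
3749^64 ≡ 2601^2 = 6765201 ≡ 1501 (mod 4780)
3749^128 ≡ 1501^2 = 2253001 ≡ 1621 (mod 4780)
3749^256 ≡ 1621^2 = 2627641 ≡ 3421 (mod 4780)
3749^512 ≡ 3421^2 = 11703241 ≡ 1801 (mod 4780)
3749^893 = 3749^512 * 3749^256 * 3749^64 * 3749^32 * 3749^16 * 3749^8 * 3749^4 * 3749^1 ≡ 1801 * 3421 * 1501 * 2601 * 2441 * 3801 * 2761 * 3749 (mod 4780).
Accumulate the product:
1801 * 3421 = 6161221 ≡ 4581
4581 * 1501 = 6876081 ≡ 2441
2441 * 2601 = 6349041 ≡ 1201
1201 * 2441 = 2931641 ≡ 1501
1501 * 3801 = 5705301 ≡ 2761
2761 * 2761 = 7623121 ≡ 3801
3801 * 3749 = 14249949 ≡ 769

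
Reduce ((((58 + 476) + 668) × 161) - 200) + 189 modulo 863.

199

58 + 476 = 534
534 + 668 = 1202 ≡ 339 (mod 863)
339 × 161 = 54579 ≡ 210 (mod 863)
210 - 200 = 10
10 + 189 = 199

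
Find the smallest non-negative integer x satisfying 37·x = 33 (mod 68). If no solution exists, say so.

gcd(37, 68) = 1, so a unique solution mod 68 exists.
37⁻¹ ≡ 57 (mod 68).
x ≡ 57·33 ≡ 45 (mod 68).

45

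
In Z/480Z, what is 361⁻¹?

121

480 = 1·361 + 119
361 = 3·119 + 4
119 = 29·4 + 3
4 = 1·3 + 1
3 = 3·1 + 0
gcd(361, 480) = 1, so the inverse exists.
Bézout: 1 = −91·480 + 121·361.
So 361⁻¹ ≡ 121 (mod 480).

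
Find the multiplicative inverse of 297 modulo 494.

Apply the Euclidean algorithm and back-substitute:
494 = 1×297 + 197
297 = 1×197 + 100
197 = 1×100 + 97
100 = 1×97 + 3
97 = 32×3 + 1
3 = 3×1 + 0
gcd(297, 494) = 1, so the inverse exists.
Bézout: 1 = 98×494 − 163×297.
So 297⁻¹ ≡ −163 ≡ 331 (mod 494).

331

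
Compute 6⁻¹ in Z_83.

14

83 = 13·6 + 5
6 = 1·5 + 1
5 = 5·1 + 0
gcd(6, 83) = 1, so the inverse exists.
Back-substitute for 1:
1 = 1·6 − 1·5
  = −1·83 + 14·6
So 6⁻¹ ≡ 14 (mod 83).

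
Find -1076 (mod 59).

45

-1076 = -19*59 + 45, so -1076 ≡ 45 (mod 59).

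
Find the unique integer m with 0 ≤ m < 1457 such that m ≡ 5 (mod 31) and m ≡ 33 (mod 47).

315

31⁻¹ mod 47: 31·44 ≡ 1 (mod 47), so 31⁻¹ ≡ 44.
m = 5 + 31·((33 − 5)·44 mod 47) = 5 + 31·10 = 315.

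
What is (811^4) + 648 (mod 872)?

(811)^4 ≡ 225 (mod 872)
225 + 648 = 873 ≡ 1 (mod 872)

1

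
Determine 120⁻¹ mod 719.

6

719 = 5×120 + 119
120 = 1×119 + 1
119 = 119×1 + 0
gcd(120, 719) = 1, so the inverse exists.
Bézout: 1 = −1×719 + 6×120.
So 120⁻¹ ≡ 6 (mod 719).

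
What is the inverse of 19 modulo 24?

19

By the extended Euclidean algorithm:
24 = 1×19 + 5
19 = 3×5 + 4
5 = 1×4 + 1
4 = 4×1 + 0
gcd(19, 24) = 1, so the inverse exists.
Bézout: 1 = 4×24 − 5×19.
So 19⁻¹ ≡ −5 ≡ 19 (mod 24).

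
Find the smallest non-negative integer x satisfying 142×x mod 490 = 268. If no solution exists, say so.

64

gcd(142, 490) = 2, and 2 | 268, so solutions exist.
Divide through by 2: 71×x mod 245 = 134.
71⁻¹ ≡ 176 (mod 245).
x ≡ 176×134 ≡ 64 (mod 245).
The smallest non-negative solution is x = 64.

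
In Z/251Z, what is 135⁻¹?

By the extended Euclidean algorithm:
251 = 1·135 + 116
135 = 1·116 + 19
116 = 6·19 + 2
19 = 9·2 + 1
2 = 2·1 + 0
gcd(135, 251) = 1, so the inverse exists.
Bézout: 1 = −64·251 + 119·135.
So 135⁻¹ ≡ 119 (mod 251).

119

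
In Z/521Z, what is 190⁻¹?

Run the extended Euclidean algorithm:
521 = 2*190 + 141
190 = 1*141 + 49
141 = 2*49 + 43
49 = 1*43 + 6
43 = 7*6 + 1
6 = 6*1 + 0
gcd(190, 521) = 1, so the inverse exists.
Bézout: 1 = 31*521 − 85*190.
So 190⁻¹ ≡ −85 ≡ 436 (mod 521).

436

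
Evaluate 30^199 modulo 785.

199 in binary is 11000111, i.e. 199 = 128 + 64 + 4 + 2 + 1.
30^1 ≡ 30 (mod 785)
30^2 ≡ 30^2 = 900 ≡ 115 (mod 785)
30^4 ≡ 115^2 = 13225 ≡ 665 (mod 785)
30^8 ≡ 665^2 = 442225 ≡ 270 (mod 785)
30^16 ≡ 270^2 = 72900 ≡ 680 (mod 785)
30^32 ≡ 680^2 = 462400 ≡ 35 (mod 785)
30^64 ≡ 35^2 = 1225 ≡ 440 (mod 785)
30^128 ≡ 440^2 = 193600 ≡ 490 (mod 785)
30^199 = 30^128 × 30^64 × 30^4 × 30^2 × 30^1 ≡ 490 × 440 × 665 × 115 × 30 (mod 785).
Accumulate the product:
490 × 440 = 215600 ≡ 510
510 × 665 = 339150 ≡ 30
30 × 115 = 3450 ≡ 310
310 × 30 = 9300 ≡ 665

665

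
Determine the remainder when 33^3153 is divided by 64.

Compute successive squares:
33^1 ≡ 33 (mod 64)
33^2 ≡ 33^2 = 1089 ≡ 1 (mod 64)
33^4 ≡ 1^2 = 1 (mod 64)
33^8 ≡ 1^2 = 1 (mod 64)
33^16 ≡ 1^2 = 1 (mod 64)
33^32 ≡ 1^2 = 1 (mod 64)
33^64 ≡ 1^2 = 1 (mod 64)
33^128 ≡ 1^2 = 1 (mod 64)
33^256 ≡ 1^2 = 1 (mod 64)
33^512 ≡ 1^2 = 1 (mod 64)
33^1024 ≡ 1^2 = 1 (mod 64)
33^2048 ≡ 1^2 = 1 (mod 64)
33^3153 = 33^2048 × 33^1024 × 33^64 × 33^16 × 33^1 ≡ 1 × 1 × 1 × 1 × 33 (mod 64).
Accumulate the product:
1 × 1 = 1
1 × 1 = 1
1 × 1 = 1
1 × 33 = 33

33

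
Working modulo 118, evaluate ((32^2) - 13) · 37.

1

(32)^2 ≡ 80 (mod 118)
80 - 13 = 67
67 · 37 = 2479 ≡ 1 (mod 118)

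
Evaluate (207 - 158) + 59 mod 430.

207 - 158 = 49
49 + 59 = 108

108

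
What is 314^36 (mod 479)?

334

Using repeated squaring:
36 in binary is 100100, i.e. 36 = 32 + 4.
314^1 ≡ 314 (mod 479)
314^2 ≡ 314^2 = 98596 ≡ 401 (mod 479)
314^4 ≡ 401^2 = 160801 ≡ 336 (mod 479)
314^8 ≡ 336^2 = 112896 ≡ 331 (mod 479)
314^16 ≡ 331^2 = 109561 ≡ 349 (mod 479)
314^32 ≡ 349^2 = 121801 ≡ 135 (mod 479)
314^36 = 314^32 · 314^4 ≡ 135 · 336 (mod 479).
135 · 336 = 45360 ≡ 334 (mod 479).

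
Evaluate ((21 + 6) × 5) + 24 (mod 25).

9

21 + 6 = 27 ≡ 2 (mod 25)
2 × 5 = 10
10 + 24 = 34 ≡ 9 (mod 25)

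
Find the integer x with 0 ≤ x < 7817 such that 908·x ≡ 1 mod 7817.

7817 = 8·908 + 553
908 = 1·553 + 355
553 = 1·355 + 198
355 = 1·198 + 157
198 = 1·157 + 41
157 = 3·41 + 34
41 = 1·34 + 7
34 = 4·7 + 6
7 = 1·6 + 1
6 = 6·1 + 0
gcd(908, 7817) = 1, so the inverse exists.
Back-substitute for 1:
1 = 1·7 − 1·6
  = −1·34 + 5·7
  = 5·41 − 6·34
  = −6·157 + 23·41
  = 23·198 − 29·157
  = −29·355 + 52·198
  = 52·553 − 81·355
  = −81·908 + 133·553
  = 133·7817 − 1145·908
So 908⁻¹ ≡ −1145 ≡ 6672 (mod 7817).

6672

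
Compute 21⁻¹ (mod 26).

By the extended Euclidean algorithm:
26 = 1*21 + 5
21 = 4*5 + 1
5 = 5*1 + 0
gcd(21, 26) = 1, so the inverse exists.
Bézout: 1 = −4*26 + 5*21.
So 21⁻¹ ≡ 5 (mod 26).

5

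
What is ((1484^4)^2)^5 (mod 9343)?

450

(1484)^4 ≡ 6039 (mod 9343)
(6039)^2 ≡ 3792 (mod 9343)
(3792)^5 ≡ 450 (mod 9343)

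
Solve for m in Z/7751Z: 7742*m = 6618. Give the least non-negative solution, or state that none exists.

4432

gcd(7742, 7751) = 1, so a unique solution mod 7751 exists.
7742⁻¹ ≡ 4306 (mod 7751).
m ≡ 4306*6618 ≡ 4432 (mod 7751).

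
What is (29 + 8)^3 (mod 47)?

34

29 + 8 = 37
(37)^3 ≡ 34 (mod 47)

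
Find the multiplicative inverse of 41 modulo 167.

By the extended Euclidean algorithm:
167 = 4·41 + 3
41 = 13·3 + 2
3 = 1·2 + 1
2 = 2·1 + 0
gcd(41, 167) = 1, so the inverse exists.
Bézout: 1 = 14·167 − 57·41.
So 41⁻¹ ≡ −57 ≡ 110 (mod 167).

110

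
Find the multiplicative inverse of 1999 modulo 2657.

Run the extended Euclidean algorithm:
2657 = 1*1999 + 658
1999 = 3*658 + 25
658 = 26*25 + 8
25 = 3*8 + 1
8 = 8*1 + 0
gcd(1999, 2657) = 1, so the inverse exists.
Bézout: 1 = −240*2657 + 319*1999.
So 1999⁻¹ ≡ 319 (mod 2657).

319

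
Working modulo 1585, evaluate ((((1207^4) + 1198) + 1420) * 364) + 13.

(1207)^4 ≡ 866 (mod 1585)
866 + 1198 = 2064 ≡ 479 (mod 1585)
479 + 1420 = 1899 ≡ 314 (mod 1585)
314 * 364 = 114296 ≡ 176 (mod 1585)
176 + 13 = 189

189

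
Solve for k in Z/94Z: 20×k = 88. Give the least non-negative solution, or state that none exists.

42

gcd(20, 94) = 2, and 2 | 88, so solutions exist.
Divide through by 2: 10×k = 44 (mod 47).
10⁻¹ ≡ 33 (mod 47).
k ≡ 33×44 ≡ 42 (mod 47).
The smallest non-negative solution is k = 42.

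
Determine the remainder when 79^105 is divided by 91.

Using repeated squaring:
105 in binary is 1101001, i.e. 105 = 64 + 32 + 8 + 1.
79^1 ≡ 79 (mod 91)
79^2 ≡ 79^2 = 6241 ≡ 53 (mod 91)
79^4 ≡ 53^2 = 2809 ≡ 79 (mod 91)
79^8 ≡ 79^2 = 6241 ≡ 53 (mod 91)
79^16 ≡ 53^2 = 2809 ≡ 79 (mod 91)
79^32 ≡ 79^2 = 6241 ≡ 53 (mod 91)
79^64 ≡ 53^2 = 2809 ≡ 79 (mod 91)
79^105 = 79^64 × 79^32 × 79^8 × 79^1 ≡ 79 × 53 × 53 × 79 (mod 91).
Accumulate the product:
79 × 53 = 4187 ≡ 1
1 × 53 = 53
53 × 79 = 4187 ≡ 1

1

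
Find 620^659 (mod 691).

155

By square-and-multiply:
659 in binary is 1010010011, i.e. 659 = 512 + 128 + 16 + 2 + 1.
620^1 ≡ 620 (mod 691)
620^2 ≡ 620^2 = 384400 ≡ 204 (mod 691)
620^4 ≡ 204^2 = 41616 ≡ 156 (mod 691)
620^8 ≡ 156^2 = 24336 ≡ 151 (mod 691)
620^16 ≡ 151^2 = 22801 ≡ 689 (mod 691)
620^32 ≡ 689^2 = 474721 ≡ 4 (mod 691)
620^64 ≡ 4^2 = 16 (mod 691)
620^128 ≡ 16^2 = 256 (mod 691)
620^256 ≡ 256^2 = 65536 ≡ 582 (mod 691)
620^512 ≡ 582^2 = 338724 ≡ 134 (mod 691)
620^659 = 620^512 * 620^128 * 620^16 * 620^2 * 620^1 ≡ 134 * 256 * 689 * 204 * 620 (mod 691).
Accumulate the product:
134 * 256 = 34304 ≡ 445
445 * 689 = 306605 ≡ 492
492 * 204 = 100368 ≡ 173
173 * 620 = 107260 ≡ 155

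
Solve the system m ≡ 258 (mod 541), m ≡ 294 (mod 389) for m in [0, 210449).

205297

541⁻¹ mod 389: 541×151 ≡ 1 (mod 389), so 541⁻¹ ≡ 151.
m = 258 + 541×((294 − 258)×151 mod 389) = 258 + 541×379 = 205297.
Check: 205297 mod 541 = 258, 205297 mod 389 = 294. ✓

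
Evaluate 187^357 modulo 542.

By square-and-multiply:
357 in binary is 101100101, i.e. 357 = 256 + 64 + 32 + 4 + 1.
187^1 ≡ 187 (mod 542)
187^2 ≡ 187^2 = 34969 ≡ 281 (mod 542)
187^4 ≡ 281^2 = 78961 ≡ 371 (mod 542)
187^8 ≡ 371^2 = 137641 ≡ 515 (mod 542)
187^16 ≡ 515^2 = 265225 ≡ 187 (mod 542)
187^32 ≡ 187^2 = 34969 ≡ 281 (mod 542)
187^64 ≡ 281^2 = 78961 ≡ 371 (mod 542)
187^128 ≡ 371^2 = 137641 ≡ 515 (mod 542)
187^256 ≡ 515^2 = 265225 ≡ 187 (mod 542)
187^357 = 187^256 · 187^64 · 187^32 · 187^4 · 187^1 ≡ 187 · 371 · 281 · 371 · 187 (mod 542).
Accumulate the product:
187 · 371 = 69377 ≡ 1
1 · 281 = 281
281 · 371 = 104251 ≡ 187
187 · 187 = 34969 ≡ 281

281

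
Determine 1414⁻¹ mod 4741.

57

Apply the Euclidean algorithm and back-substitute:
4741 = 3·1414 + 499
1414 = 2·499 + 416
499 = 1·416 + 83
416 = 5·83 + 1
83 = 83·1 + 0
gcd(1414, 4741) = 1, so the inverse exists.
Bézout: 1 = −17·4741 + 57·1414.
So 1414⁻¹ ≡ 57 (mod 4741).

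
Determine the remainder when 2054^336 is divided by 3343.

804

By square-and-multiply:
2054^1 ≡ 2054 (mod 3343)
2054^2 ≡ 2054^2 = 4218916 ≡ 50 (mod 3343)
2054^4 ≡ 50^2 = 2500 (mod 3343)
2054^8 ≡ 2500^2 = 6250000 ≡ 1933 (mod 3343)
2054^16 ≡ 1933^2 = 3736489 ≡ 2358 (mod 3343)
2054^32 ≡ 2358^2 = 5560164 ≡ 755 (mod 3343)
2054^64 ≡ 755^2 = 570025 ≡ 1715 (mod 3343)
2054^128 ≡ 1715^2 = 2941225 ≡ 2728 (mod 3343)
2054^256 ≡ 2728^2 = 7441984 ≡ 466 (mod 3343)
2054^336 = 2054^256 × 2054^64 × 2054^16 ≡ 466 × 1715 × 2358 (mod 3343).
Accumulate the product:
466 × 1715 = 799190 ≡ 213
213 × 2358 = 502254 ≡ 804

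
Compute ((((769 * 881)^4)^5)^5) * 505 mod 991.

769 * 881 = 677489 ≡ 636 (mod 991)
(636)^4 ≡ 476 (mod 991)
(476)^5 ≡ 663 (mod 991)
(663)^5 ≡ 530 (mod 991)
530 * 505 = 267650 ≡ 80 (mod 991)

80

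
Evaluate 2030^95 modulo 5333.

4567

95 in binary is 1011111, i.e. 95 = 64 + 16 + 8 + 4 + 2 + 1.
2030^1 ≡ 2030 (mod 5333)
2030^2 ≡ 2030^2 = 4120900 ≡ 3824 (mod 5333)
2030^4 ≡ 3824^2 = 14622976 ≡ 5223 (mod 5333)
2030^8 ≡ 5223^2 = 27279729 ≡ 1434 (mod 5333)
2030^16 ≡ 1434^2 = 2056356 ≡ 3151 (mod 5333)
2030^32 ≡ 3151^2 = 9928801 ≡ 4088 (mod 5333)
2030^64 ≡ 4088^2 = 16711744 ≡ 3455 (mod 5333)
2030^95 = 2030^64 × 2030^16 × 2030^8 × 2030^4 × 2030^2 × 2030^1 ≡ 3455 × 3151 × 1434 × 5223 × 3824 × 2030 (mod 5333).
Accumulate the product:
3455 × 3151 = 10886705 ≡ 2052
2052 × 1434 = 2942568 ≡ 4085
4085 × 5223 = 21335955 ≡ 3955
3955 × 3824 = 15123920 ≡ 4865
4865 × 2030 = 9875950 ≡ 4567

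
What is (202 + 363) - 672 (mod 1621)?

1514

202 + 363 = 565
565 - 672 = -107 ≡ 1514 (mod 1621)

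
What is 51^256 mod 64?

51^1 ≡ 51 (mod 64)
51^2 ≡ 51^2 = 2601 ≡ 41 (mod 64)
51^4 ≡ 41^2 = 1681 ≡ 17 (mod 64)
51^8 ≡ 17^2 = 289 ≡ 33 (mod 64)
51^16 ≡ 33^2 = 1089 ≡ 1 (mod 64)
51^32 ≡ 1^2 = 1 (mod 64)
51^64 ≡ 1^2 = 1 (mod 64)
51^128 ≡ 1^2 = 1 (mod 64)
51^256 ≡ 1^2 = 1 (mod 64)
So 51^256 ≡ 1 (mod 64).

1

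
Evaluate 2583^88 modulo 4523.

559

By square-and-multiply:
88 in binary is 1011000, i.e. 88 = 64 + 16 + 8.
2583^1 ≡ 2583 (mod 4523)
2583^2 ≡ 2583^2 = 6671889 ≡ 464 (mod 4523)
2583^4 ≡ 464^2 = 215296 ≡ 2715 (mod 4523)
2583^8 ≡ 2715^2 = 7371225 ≡ 3258 (mod 4523)
2583^16 ≡ 3258^2 = 10614564 ≡ 3606 (mod 4523)
2583^32 ≡ 3606^2 = 13003236 ≡ 4134 (mod 4523)
2583^64 ≡ 4134^2 = 17089956 ≡ 2062 (mod 4523)
2583^88 = 2583^64 × 2583^16 × 2583^8 ≡ 2062 × 3606 × 3258 (mod 4523).
Accumulate the product:
2062 × 3606 = 7435572 ≡ 4283
4283 × 3258 = 13954014 ≡ 559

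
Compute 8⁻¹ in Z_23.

23 = 2·8 + 7
8 = 1·7 + 1
7 = 7·1 + 0
gcd(8, 23) = 1, so the inverse exists.
Bézout: 1 = −1·23 + 3·8.
So 8⁻¹ ≡ 3 (mod 23).

3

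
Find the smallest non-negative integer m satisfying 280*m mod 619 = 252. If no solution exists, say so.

gcd(280, 619) = 1, so a unique solution mod 619 exists.
280⁻¹ ≡ 577 (mod 619).
m ≡ 577*252 ≡ 558 (mod 619).

558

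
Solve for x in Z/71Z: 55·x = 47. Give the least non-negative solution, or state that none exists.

37

gcd(55, 71) = 1, so a unique solution mod 71 exists.
55⁻¹ ≡ 31 (mod 71).
x ≡ 31·47 ≡ 37 (mod 71).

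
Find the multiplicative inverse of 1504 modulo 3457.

Run the extended Euclidean algorithm:
3457 = 2·1504 + 449
1504 = 3·449 + 157
449 = 2·157 + 135
157 = 1·135 + 22
135 = 6·22 + 3
22 = 7·3 + 1
3 = 3·1 + 0
gcd(1504, 3457) = 1, so the inverse exists.
Back-substitute for 1:
1 = 1·22 − 7·3
  = −7·135 + 43·22
  = 43·157 − 50·135
  = −50·449 + 143·157
  = 143·1504 − 479·449
  = −479·3457 + 1101·1504
So 1504⁻¹ ≡ 1101 (mod 3457).

1101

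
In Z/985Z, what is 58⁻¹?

Run the extended Euclidean algorithm:
985 = 16×58 + 57
58 = 1×57 + 1
57 = 57×1 + 0
gcd(58, 985) = 1, so the inverse exists.
Back-substitute for 1:
1 = 1×58 − 1×57
  = −1×985 + 17×58
So 58⁻¹ ≡ 17 (mod 985).

17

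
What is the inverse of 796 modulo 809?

By the extended Euclidean algorithm:
809 = 1·796 + 13
796 = 61·13 + 3
13 = 4·3 + 1
3 = 3·1 + 0
gcd(796, 809) = 1, so the inverse exists.
Back-substitute for 1:
1 = 1·13 − 4·3
  = −4·796 + 245·13
  = 245·809 − 249·796
So 796⁻¹ ≡ −249 ≡ 560 (mod 809).

560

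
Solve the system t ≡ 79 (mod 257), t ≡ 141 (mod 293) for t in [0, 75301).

257⁻¹ mod 293: 257·236 ≡ 1 (mod 293), so 257⁻¹ ≡ 236.
t = 79 + 257·((141 − 79)·236 mod 293) = 79 + 257·275 = 70754.

70754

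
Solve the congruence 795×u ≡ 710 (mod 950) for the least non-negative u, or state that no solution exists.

gcd(795, 950) = 5, and 5 | 710, so solutions exist.
Divide through by 5: 159×u ≡ 142 mod 190.
159⁻¹ ≡ 49 (mod 190).
u ≡ 49×142 ≡ 118 (mod 190).
The smallest non-negative solution is u = 118.

118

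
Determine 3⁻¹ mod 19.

19 = 6×3 + 1
3 = 3×1 + 0
gcd(3, 19) = 1, so the inverse exists.
Back-substitute for 1:
1 = 1×19 − 6×3
So 3⁻¹ ≡ −6 ≡ 13 (mod 19).

13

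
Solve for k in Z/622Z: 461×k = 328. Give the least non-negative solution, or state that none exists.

110

gcd(461, 622) = 1, so a unique solution mod 622 exists.
461⁻¹ ≡ 537 (mod 622).
k ≡ 537×328 ≡ 110 (mod 622).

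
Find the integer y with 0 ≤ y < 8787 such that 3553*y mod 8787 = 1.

8557

Apply the Euclidean algorithm and back-substitute:
8787 = 2*3553 + 1681
3553 = 2*1681 + 191
1681 = 8*191 + 153
191 = 1*153 + 38
153 = 4*38 + 1
38 = 38*1 + 0
gcd(3553, 8787) = 1, so the inverse exists.
Back-substitute for 1:
1 = 1*153 − 4*38
  = −4*191 + 5*153
  = 5*1681 − 44*191
  = −44*3553 + 93*1681
  = 93*8787 − 230*3553
So 3553⁻¹ ≡ −230 ≡ 8557 (mod 8787).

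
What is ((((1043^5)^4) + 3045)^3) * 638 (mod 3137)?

1496

(1043)^5 ≡ 885 (mod 3137)
(885)^4 ≡ 2867 (mod 3137)
2867 + 3045 = 5912 ≡ 2775 (mod 3137)
(2775)^3 ≡ 2923 (mod 3137)
2923 * 638 = 1864874 ≡ 1496 (mod 3137)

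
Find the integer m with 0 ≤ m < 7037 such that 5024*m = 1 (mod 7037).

4139

By the extended Euclidean algorithm:
7037 = 1×5024 + 2013
5024 = 2×2013 + 998
2013 = 2×998 + 17
998 = 58×17 + 12
17 = 1×12 + 5
12 = 2×5 + 2
5 = 2×2 + 1
2 = 2×1 + 0
gcd(5024, 7037) = 1, so the inverse exists.
Bézout: 1 = 2069×7037 − 2898×5024.
So 5024⁻¹ ≡ −2898 ≡ 4139 (mod 7037).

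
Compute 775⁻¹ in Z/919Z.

351

Apply the Euclidean algorithm and back-substitute:
919 = 1*775 + 144
775 = 5*144 + 55
144 = 2*55 + 34
55 = 1*34 + 21
34 = 1*21 + 13
21 = 1*13 + 8
13 = 1*8 + 5
8 = 1*5 + 3
5 = 1*3 + 2
3 = 1*2 + 1
2 = 2*1 + 0
gcd(775, 919) = 1, so the inverse exists.
Bézout: 1 = −296*919 + 351*775.
So 775⁻¹ ≡ 351 (mod 919).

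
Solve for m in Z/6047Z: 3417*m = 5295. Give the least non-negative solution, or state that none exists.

gcd(3417, 6047) = 1, so a unique solution mod 6047 exists.
3417⁻¹ ≡ 2720 (mod 6047).
m ≡ 2720*5295 ≡ 4493 (mod 6047).

4493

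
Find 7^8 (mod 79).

7^1 ≡ 7 (mod 79)
7^2 ≡ 7^2 = 49 (mod 79)
7^4 ≡ 49^2 = 2401 ≡ 31 (mod 79)
7^8 ≡ 31^2 = 961 ≡ 13 (mod 79)
So 7^8 ≡ 13 (mod 79).

13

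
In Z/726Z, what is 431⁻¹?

726 = 1*431 + 295
431 = 1*295 + 136
295 = 2*136 + 23
136 = 5*23 + 21
23 = 1*21 + 2
21 = 10*2 + 1
2 = 2*1 + 0
gcd(431, 726) = 1, so the inverse exists.
Back-substitute for 1:
1 = 1*21 − 10*2
  = −10*23 + 11*21
  = 11*136 − 65*23
  = −65*295 + 141*136
  = 141*431 − 206*295
  = −206*726 + 347*431
So 431⁻¹ ≡ 347 (mod 726).

347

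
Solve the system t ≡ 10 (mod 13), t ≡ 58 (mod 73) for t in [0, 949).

569

13⁻¹ mod 73: 13·45 ≡ 1 (mod 73), so 13⁻¹ ≡ 45.
t = 10 + 13·((58 − 10)·45 mod 73) = 10 + 13·43 = 569.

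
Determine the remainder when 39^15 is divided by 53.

By square-and-multiply:
39^1 ≡ 39 (mod 53)
39^2 ≡ 39^2 = 1521 ≡ 37 (mod 53)
39^4 ≡ 37^2 = 1369 ≡ 44 (mod 53)
39^8 ≡ 44^2 = 1936 ≡ 28 (mod 53)
39^15 = 39^8 × 39^4 × 39^2 × 39^1 ≡ 28 × 44 × 37 × 39 (mod 53).
Accumulate the product:
28 × 44 = 1232 ≡ 13
13 × 37 = 481 ≡ 4
4 × 39 = 156 ≡ 50

50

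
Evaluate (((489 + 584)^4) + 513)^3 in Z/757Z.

489 + 584 = 1073 ≡ 316 (mod 757)
(316)^4 ≡ 82 (mod 757)
82 + 513 = 595
(595)^3 ≡ 541 (mod 757)

541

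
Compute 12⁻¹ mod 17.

10

17 = 1·12 + 5
12 = 2·5 + 2
5 = 2·2 + 1
2 = 2·1 + 0
gcd(12, 17) = 1, so the inverse exists.
Bézout: 1 = 5·17 − 7·12.
So 12⁻¹ ≡ −7 ≡ 10 (mod 17).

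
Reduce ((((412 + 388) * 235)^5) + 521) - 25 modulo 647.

537

412 + 388 = 800 ≡ 153 (mod 647)
153 * 235 = 35955 ≡ 370 (mod 647)
(370)^5 ≡ 41 (mod 647)
41 + 521 = 562
562 - 25 = 537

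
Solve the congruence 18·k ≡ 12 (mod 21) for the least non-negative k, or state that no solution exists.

3

gcd(18, 21) = 3, and 3 | 12, so solutions exist.
Divide through by 3: 6·k ≡ 4 mod 7.
6⁻¹ ≡ 6 (mod 7).
k ≡ 6·4 ≡ 3 (mod 7).
The smallest non-negative solution is k = 3.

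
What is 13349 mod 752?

13349 = 17·752 + 565, so 13349 ≡ 565 (mod 752).

565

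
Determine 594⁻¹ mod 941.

941 = 1×594 + 347
594 = 1×347 + 247
347 = 1×247 + 100
247 = 2×100 + 47
100 = 2×47 + 6
47 = 7×6 + 5
6 = 1×5 + 1
5 = 5×1 + 0
gcd(594, 941) = 1, so the inverse exists.
Bézout: 1 = 101×941 − 160×594.
So 594⁻¹ ≡ −160 ≡ 781 (mod 941).

781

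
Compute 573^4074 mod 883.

856

4074 in binary is 111111101010, i.e. 4074 = 2048 + 1024 + 512 + 256 + 128 + 64 + 32 + 8 + 2.
573^1 ≡ 573 (mod 883)
573^2 ≡ 573^2 = 328329 ≡ 736 (mod 883)
573^4 ≡ 736^2 = 541696 ≡ 417 (mod 883)
573^8 ≡ 417^2 = 173889 ≡ 821 (mod 883)
573^16 ≡ 821^2 = 674041 ≡ 312 (mod 883)
573^32 ≡ 312^2 = 97344 ≡ 214 (mod 883)
573^64 ≡ 214^2 = 45796 ≡ 763 (mod 883)
573^128 ≡ 763^2 = 582169 ≡ 272 (mod 883)
573^256 ≡ 272^2 = 73984 ≡ 695 (mod 883)
573^512 ≡ 695^2 = 483025 ≡ 24 (mod 883)
573^1024 ≡ 24^2 = 576 (mod 883)
573^2048 ≡ 576^2 = 331776 ≡ 651 (mod 883)
573^4074 = 573^2048 × 573^1024 × 573^512 × 573^256 × 573^128 × 573^64 × 573^32 × 573^8 × 573^2 ≡ 651 × 576 × 24 × 695 × 272 × 763 × 214 × 821 × 736 (mod 883).
Accumulate the product:
651 × 576 = 374976 ≡ 584
584 × 24 = 14016 ≡ 771
771 × 695 = 535845 ≡ 747
747 × 272 = 203184 ≡ 94
94 × 763 = 71722 ≡ 199
199 × 214 = 42586 ≡ 202
202 × 821 = 165842 ≡ 721
721 × 736 = 530656 ≡ 856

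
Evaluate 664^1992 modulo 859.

1992 in binary is 11111001000, i.e. 1992 = 1024 + 512 + 256 + 128 + 64 + 8.
664^1 ≡ 664 (mod 859)
664^2 ≡ 664^2 = 440896 ≡ 229 (mod 859)
664^4 ≡ 229^2 = 52441 ≡ 42 (mod 859)
664^8 ≡ 42^2 = 1764 ≡ 46 (mod 859)
664^16 ≡ 46^2 = 2116 ≡ 398 (mod 859)
664^32 ≡ 398^2 = 158404 ≡ 348 (mod 859)
664^64 ≡ 348^2 = 121104 ≡ 844 (mod 859)
664^128 ≡ 844^2 = 712336 ≡ 225 (mod 859)
664^256 ≡ 225^2 = 50625 ≡ 803 (mod 859)
664^512 ≡ 803^2 = 644809 ≡ 559 (mod 859)
664^1024 ≡ 559^2 = 312481 ≡ 664 (mod 859)
664^1992 = 664^1024 * 664^512 * 664^256 * 664^128 * 664^64 * 664^8 ≡ 664 * 559 * 803 * 225 * 844 * 46 (mod 859).
Accumulate the product:
664 * 559 = 371176 ≡ 88
88 * 803 = 70664 ≡ 226
226 * 225 = 50850 ≡ 169
169 * 844 = 142636 ≡ 42
42 * 46 = 1932 ≡ 214

214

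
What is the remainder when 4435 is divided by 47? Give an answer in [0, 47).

4435 = 94×47 + 17, so 4435 ≡ 17 (mod 47).

17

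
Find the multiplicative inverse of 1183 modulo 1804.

Apply the Euclidean algorithm and back-substitute:
1804 = 1*1183 + 621
1183 = 1*621 + 562
621 = 1*562 + 59
562 = 9*59 + 31
59 = 1*31 + 28
31 = 1*28 + 3
28 = 9*3 + 1
3 = 3*1 + 0
gcd(1183, 1804) = 1, so the inverse exists.
Bézout: 1 = 381*1804 − 581*1183.
So 1183⁻¹ ≡ −581 ≡ 1223 (mod 1804).

1223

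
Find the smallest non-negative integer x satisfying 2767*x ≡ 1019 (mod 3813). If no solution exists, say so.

gcd(2767, 3813) = 1, so a unique solution mod 3813 exists.
2767⁻¹ ≡ 3073 (mod 3813).
x ≡ 3073*1019 ≡ 914 (mod 3813).

914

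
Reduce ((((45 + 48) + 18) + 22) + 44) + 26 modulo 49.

7

45 + 48 = 93 ≡ 44 (mod 49)
44 + 18 = 62 ≡ 13 (mod 49)
13 + 22 = 35
35 + 44 = 79 ≡ 30 (mod 49)
30 + 26 = 56 ≡ 7 (mod 49)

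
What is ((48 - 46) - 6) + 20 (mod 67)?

48 - 46 = 2
2 - 6 = -4 ≡ 63 (mod 67)
63 + 20 = 83 ≡ 16 (mod 67)

16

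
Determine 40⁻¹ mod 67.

62

Apply the Euclidean algorithm and back-substitute:
67 = 1·40 + 27
40 = 1·27 + 13
27 = 2·13 + 1
13 = 13·1 + 0
gcd(40, 67) = 1, so the inverse exists.
Back-substitute for 1:
1 = 1·27 − 2·13
  = −2·40 + 3·27
  = 3·67 − 5·40
So 40⁻¹ ≡ −5 ≡ 62 (mod 67).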